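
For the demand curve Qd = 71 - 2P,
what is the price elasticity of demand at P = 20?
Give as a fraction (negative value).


dQ/dP = -2
At P = 20: Q = 71 - 2*20 = 31
E = (dQ/dP)(P/Q) = (-2)(20/31) = -40/31

-40/31


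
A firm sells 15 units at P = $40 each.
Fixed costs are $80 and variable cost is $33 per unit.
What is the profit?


Total Revenue = P * Q = 40 * 15 = $600
Total Cost = FC + VC*Q = 80 + 33*15 = $575
Profit = TR - TC = 600 - 575 = $25

$25


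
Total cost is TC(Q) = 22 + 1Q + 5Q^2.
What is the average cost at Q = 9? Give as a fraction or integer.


TC(9) = 22 + 1*9 + 5*9^2
TC(9) = 22 + 9 + 405 = 436
AC = TC/Q = 436/9 = 436/9

436/9


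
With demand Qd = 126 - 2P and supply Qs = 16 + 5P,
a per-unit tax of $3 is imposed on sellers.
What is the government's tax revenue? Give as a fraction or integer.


With tax on sellers, new supply: Qs' = 16 + 5(P - 3)
= 1 + 5P
New equilibrium quantity:
Q_new = 632/7
Tax revenue = tax * Q_new = 3 * 632/7 = 1896/7

1896/7


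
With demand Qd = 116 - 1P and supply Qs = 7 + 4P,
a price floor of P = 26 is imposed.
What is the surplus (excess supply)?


At P = 26:
Qd = 116 - 1*26 = 90
Qs = 7 + 4*26 = 111
Surplus = Qs - Qd = 111 - 90 = 21

21


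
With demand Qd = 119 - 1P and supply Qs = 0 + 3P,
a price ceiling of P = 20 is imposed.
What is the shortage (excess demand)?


At P = 20:
Qd = 119 - 1*20 = 99
Qs = 0 + 3*20 = 60
Shortage = Qd - Qs = 99 - 60 = 39

39


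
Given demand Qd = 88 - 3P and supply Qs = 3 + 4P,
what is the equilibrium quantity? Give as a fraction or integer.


First find equilibrium price:
88 - 3P = 3 + 4P
P* = 85/7 = 85/7
Then substitute into demand:
Q* = 88 - 3 * 85/7 = 361/7

361/7


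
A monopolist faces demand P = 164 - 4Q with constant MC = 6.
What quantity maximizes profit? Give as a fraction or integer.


TR = P*Q = (164 - 4Q)Q = 164Q - 4Q^2
MR = dTR/dQ = 164 - 8Q
Set MR = MC:
164 - 8Q = 6
158 = 8Q
Q* = 158/8 = 79/4

79/4


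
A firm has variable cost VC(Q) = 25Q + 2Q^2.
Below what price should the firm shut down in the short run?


AVC(Q) = VC(Q)/Q = 25 + 2Q
AVC is increasing in Q, so minimum AVC is at Q -> 0+.
Min AVC = 25
The firm should shut down if P < 25.

25


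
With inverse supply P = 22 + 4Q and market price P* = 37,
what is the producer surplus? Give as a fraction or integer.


Minimum supply price (at Q=0): P_min = 22
Quantity supplied at P* = 37:
Q* = (37 - 22)/4 = 15/4
PS = (1/2) * Q* * (P* - P_min)
PS = (1/2) * 15/4 * (37 - 22)
PS = (1/2) * 15/4 * 15 = 225/8

225/8


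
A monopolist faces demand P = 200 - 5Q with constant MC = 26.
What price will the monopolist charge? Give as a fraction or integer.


MR = 200 - 10Q
Set MR = MC: 200 - 10Q = 26
Q* = 87/5
Substitute into demand:
P* = 200 - 5*87/5 = 113

113


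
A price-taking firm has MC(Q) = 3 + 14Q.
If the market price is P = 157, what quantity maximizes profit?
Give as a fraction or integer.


In perfect competition, profit is maximized where P = MC.
157 = 3 + 14Q
154 = 14Q
Q* = 154/14 = 11

11


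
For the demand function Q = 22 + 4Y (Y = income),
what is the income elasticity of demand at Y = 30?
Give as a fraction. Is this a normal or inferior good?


dQ/dY = 4
At Y = 30: Q = 22 + 4*30 = 142
Ey = (dQ/dY)(Y/Q) = 4 * 30 / 142 = 60/71
Since Ey > 0, this is a normal good.

60/71 (normal good)


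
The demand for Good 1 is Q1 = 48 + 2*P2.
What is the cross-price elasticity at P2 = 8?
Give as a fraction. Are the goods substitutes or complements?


dQ1/dP2 = 2
At P2 = 8: Q1 = 48 + 2*8 = 64
Exy = (dQ1/dP2)(P2/Q1) = 2 * 8 / 64 = 1/4
Since Exy > 0, the goods are substitutes.

1/4 (substitutes)


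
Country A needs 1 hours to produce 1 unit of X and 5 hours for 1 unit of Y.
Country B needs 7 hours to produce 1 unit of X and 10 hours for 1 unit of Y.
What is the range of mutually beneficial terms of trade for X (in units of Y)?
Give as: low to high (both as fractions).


Opportunity cost of X for Country A = hours_X / hours_Y = 1/5 = 1/5 units of Y
Opportunity cost of X for Country B = hours_X / hours_Y = 7/10 = 7/10 units of Y
Terms of trade must be between the two opportunity costs.
Range: 1/5 to 7/10

1/5 to 7/10


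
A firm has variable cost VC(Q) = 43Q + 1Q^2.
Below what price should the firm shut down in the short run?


AVC(Q) = VC(Q)/Q = 43 + 1Q
AVC is increasing in Q, so minimum AVC is at Q -> 0+.
Min AVC = 43
The firm should shut down if P < 43.

43


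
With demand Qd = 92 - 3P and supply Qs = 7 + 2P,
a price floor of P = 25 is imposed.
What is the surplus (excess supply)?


At P = 25:
Qd = 92 - 3*25 = 17
Qs = 7 + 2*25 = 57
Surplus = Qs - Qd = 57 - 17 = 40

40


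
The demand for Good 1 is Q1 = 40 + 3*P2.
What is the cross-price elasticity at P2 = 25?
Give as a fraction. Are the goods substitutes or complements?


dQ1/dP2 = 3
At P2 = 25: Q1 = 40 + 3*25 = 115
Exy = (dQ1/dP2)(P2/Q1) = 3 * 25 / 115 = 15/23
Since Exy > 0, the goods are substitutes.

15/23 (substitutes)


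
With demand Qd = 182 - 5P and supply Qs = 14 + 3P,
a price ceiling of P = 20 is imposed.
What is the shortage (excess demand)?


At P = 20:
Qd = 182 - 5*20 = 82
Qs = 14 + 3*20 = 74
Shortage = Qd - Qs = 82 - 74 = 8

8


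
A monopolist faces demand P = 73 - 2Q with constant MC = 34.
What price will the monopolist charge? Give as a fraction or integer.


MR = 73 - 4Q
Set MR = MC: 73 - 4Q = 34
Q* = 39/4
Substitute into demand:
P* = 73 - 2*39/4 = 107/2

107/2


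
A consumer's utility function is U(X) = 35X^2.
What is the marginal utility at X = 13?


MU = dU/dX = 35*2*X^(2-1)
MU = 70*X^1
At X = 13:
MU = 70 * 13^1
MU = 70 * 13 = 910

910


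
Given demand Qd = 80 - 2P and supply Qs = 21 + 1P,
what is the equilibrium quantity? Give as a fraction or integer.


First find equilibrium price:
80 - 2P = 21 + 1P
P* = 59/3 = 59/3
Then substitute into demand:
Q* = 80 - 2 * 59/3 = 122/3

122/3


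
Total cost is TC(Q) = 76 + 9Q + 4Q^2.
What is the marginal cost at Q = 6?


MC = dTC/dQ = 9 + 2*4*Q
At Q = 6:
MC = 9 + 8*6
MC = 9 + 48 = 57

57


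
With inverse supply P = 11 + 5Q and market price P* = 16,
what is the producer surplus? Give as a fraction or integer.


Minimum supply price (at Q=0): P_min = 11
Quantity supplied at P* = 16:
Q* = (16 - 11)/5 = 1
PS = (1/2) * Q* * (P* - P_min)
PS = (1/2) * 1 * (16 - 11)
PS = (1/2) * 1 * 5 = 5/2

5/2


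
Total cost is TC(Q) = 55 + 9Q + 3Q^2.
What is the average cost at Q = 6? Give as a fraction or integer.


TC(6) = 55 + 9*6 + 3*6^2
TC(6) = 55 + 54 + 108 = 217
AC = TC/Q = 217/6 = 217/6

217/6


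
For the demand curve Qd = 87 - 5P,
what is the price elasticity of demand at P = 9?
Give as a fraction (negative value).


dQ/dP = -5
At P = 9: Q = 87 - 5*9 = 42
E = (dQ/dP)(P/Q) = (-5)(9/42) = -15/14

-15/14


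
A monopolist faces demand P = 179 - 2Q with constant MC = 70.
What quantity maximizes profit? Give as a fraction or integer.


TR = P*Q = (179 - 2Q)Q = 179Q - 2Q^2
MR = dTR/dQ = 179 - 4Q
Set MR = MC:
179 - 4Q = 70
109 = 4Q
Q* = 109/4 = 109/4

109/4


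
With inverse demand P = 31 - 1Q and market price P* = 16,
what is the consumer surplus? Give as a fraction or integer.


Maximum willingness to pay (at Q=0): P_max = 31
Quantity demanded at P* = 16:
Q* = (31 - 16)/1 = 15
CS = (1/2) * Q* * (P_max - P*)
CS = (1/2) * 15 * (31 - 16)
CS = (1/2) * 15 * 15 = 225/2

225/2


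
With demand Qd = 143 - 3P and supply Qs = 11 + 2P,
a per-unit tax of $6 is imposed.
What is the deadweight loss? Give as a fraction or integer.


Pre-tax equilibrium quantity: Q* = 319/5
Post-tax equilibrium quantity: Q_tax = 283/5
Reduction in quantity: Q* - Q_tax = 36/5
DWL = (1/2) * tax * (Q* - Q_tax)
DWL = (1/2) * 6 * 36/5 = 108/5

108/5


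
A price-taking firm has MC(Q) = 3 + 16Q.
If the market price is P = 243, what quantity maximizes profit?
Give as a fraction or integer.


In perfect competition, profit is maximized where P = MC.
243 = 3 + 16Q
240 = 16Q
Q* = 240/16 = 15

15


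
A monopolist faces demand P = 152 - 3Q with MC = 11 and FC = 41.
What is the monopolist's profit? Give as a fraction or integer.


MR = MC: 152 - 6Q = 11
Q* = 47/2
P* = 152 - 3*47/2 = 163/2
Profit = (P* - MC)*Q* - FC
= (163/2 - 11)*47/2 - 41
= 141/2*47/2 - 41
= 6627/4 - 41 = 6463/4

6463/4


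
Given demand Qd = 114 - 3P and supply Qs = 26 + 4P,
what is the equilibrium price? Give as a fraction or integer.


At equilibrium, Qd = Qs.
114 - 3P = 26 + 4P
114 - 26 = 3P + 4P
88 = 7P
P* = 88/7 = 88/7

88/7


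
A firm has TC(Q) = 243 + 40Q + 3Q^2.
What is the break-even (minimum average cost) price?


AC(Q) = 243/Q + 40 + 3Q
To minimize: dAC/dQ = -243/Q^2 + 3 = 0
Q^2 = 243/3 = 81
Q* = 9
Min AC = 243/9 + 40 + 3*9
Min AC = 27 + 40 + 27 = 94

94


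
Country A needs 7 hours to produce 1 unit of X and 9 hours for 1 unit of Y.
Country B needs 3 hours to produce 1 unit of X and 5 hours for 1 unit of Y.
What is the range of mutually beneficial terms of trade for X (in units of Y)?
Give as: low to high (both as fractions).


Opportunity cost of X for Country A = hours_X / hours_Y = 7/9 = 7/9 units of Y
Opportunity cost of X for Country B = hours_X / hours_Y = 3/5 = 3/5 units of Y
Terms of trade must be between the two opportunity costs.
Range: 3/5 to 7/9

3/5 to 7/9


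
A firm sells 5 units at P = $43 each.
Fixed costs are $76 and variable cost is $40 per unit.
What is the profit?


Total Revenue = P * Q = 43 * 5 = $215
Total Cost = FC + VC*Q = 76 + 40*5 = $276
Profit = TR - TC = 215 - 276 = $-61

$-61


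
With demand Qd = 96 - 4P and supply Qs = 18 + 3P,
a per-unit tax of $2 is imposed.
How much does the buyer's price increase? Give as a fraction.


With a per-unit tax, the buyer's price increase depends on relative slopes.
Supply slope: d = 3, Demand slope: b = 4
Buyer's price increase = d * tax / (b + d)
= 3 * 2 / (4 + 3)
= 6 / 7 = 6/7

6/7


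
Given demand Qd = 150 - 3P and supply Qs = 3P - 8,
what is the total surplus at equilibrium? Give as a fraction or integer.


Find equilibrium: 150 - 3P = 3P - 8
150 + 8 = 6P
P* = 158/6 = 79/3
Q* = 3*79/3 - 8 = 71
Inverse demand: P = 50 - Q/3, so P_max = 50
Inverse supply: P = 8/3 + Q/3, so P_min = 8/3
CS = (1/2) * 71 * (50 - 79/3) = 5041/6
PS = (1/2) * 71 * (79/3 - 8/3) = 5041/6
TS = CS + PS = 5041/6 + 5041/6 = 5041/3

5041/3


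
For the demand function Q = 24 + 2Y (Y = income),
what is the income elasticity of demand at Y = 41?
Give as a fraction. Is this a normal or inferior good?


dQ/dY = 2
At Y = 41: Q = 24 + 2*41 = 106
Ey = (dQ/dY)(Y/Q) = 2 * 41 / 106 = 41/53
Since Ey > 0, this is a normal good.

41/53 (normal good)


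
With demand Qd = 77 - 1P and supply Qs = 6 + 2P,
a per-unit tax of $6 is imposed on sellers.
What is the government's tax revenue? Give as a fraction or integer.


With tax on sellers, new supply: Qs' = 6 + 2(P - 6)
= 2P - 6
New equilibrium quantity:
Q_new = 148/3
Tax revenue = tax * Q_new = 6 * 148/3 = 296

296


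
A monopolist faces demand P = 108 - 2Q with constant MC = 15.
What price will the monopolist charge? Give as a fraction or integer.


MR = 108 - 4Q
Set MR = MC: 108 - 4Q = 15
Q* = 93/4
Substitute into demand:
P* = 108 - 2*93/4 = 123/2

123/2


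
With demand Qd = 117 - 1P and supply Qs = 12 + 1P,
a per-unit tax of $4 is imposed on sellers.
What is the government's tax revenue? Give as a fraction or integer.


With tax on sellers, new supply: Qs' = 12 + 1(P - 4)
= 8 + 1P
New equilibrium quantity:
Q_new = 125/2
Tax revenue = tax * Q_new = 4 * 125/2 = 250

250


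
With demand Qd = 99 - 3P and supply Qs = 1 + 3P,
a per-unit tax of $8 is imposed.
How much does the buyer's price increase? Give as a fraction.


With a per-unit tax, the buyer's price increase depends on relative slopes.
Supply slope: d = 3, Demand slope: b = 3
Buyer's price increase = d * tax / (b + d)
= 3 * 8 / (3 + 3)
= 24 / 6 = 4

4


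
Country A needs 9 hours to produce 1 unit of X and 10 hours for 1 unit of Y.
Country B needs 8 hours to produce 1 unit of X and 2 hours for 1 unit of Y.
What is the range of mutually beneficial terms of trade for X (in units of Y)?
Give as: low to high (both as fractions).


Opportunity cost of X for Country A = hours_X / hours_Y = 9/10 = 9/10 units of Y
Opportunity cost of X for Country B = hours_X / hours_Y = 8/2 = 4 units of Y
Terms of trade must be between the two opportunity costs.
Range: 9/10 to 4

9/10 to 4


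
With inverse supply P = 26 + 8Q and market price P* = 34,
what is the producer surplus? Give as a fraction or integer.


Minimum supply price (at Q=0): P_min = 26
Quantity supplied at P* = 34:
Q* = (34 - 26)/8 = 1
PS = (1/2) * Q* * (P* - P_min)
PS = (1/2) * 1 * (34 - 26)
PS = (1/2) * 1 * 8 = 4

4


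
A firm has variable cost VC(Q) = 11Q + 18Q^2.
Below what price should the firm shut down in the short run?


AVC(Q) = VC(Q)/Q = 11 + 18Q
AVC is increasing in Q, so minimum AVC is at Q -> 0+.
Min AVC = 11
The firm should shut down if P < 11.

11


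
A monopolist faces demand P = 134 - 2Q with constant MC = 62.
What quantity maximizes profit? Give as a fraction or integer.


TR = P*Q = (134 - 2Q)Q = 134Q - 2Q^2
MR = dTR/dQ = 134 - 4Q
Set MR = MC:
134 - 4Q = 62
72 = 4Q
Q* = 72/4 = 18

18


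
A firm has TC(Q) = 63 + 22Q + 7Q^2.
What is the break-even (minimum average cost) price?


AC(Q) = 63/Q + 22 + 7Q
To minimize: dAC/dQ = -63/Q^2 + 7 = 0
Q^2 = 63/7 = 9
Q* = 3
Min AC = 63/3 + 22 + 7*3
Min AC = 21 + 22 + 21 = 64

64


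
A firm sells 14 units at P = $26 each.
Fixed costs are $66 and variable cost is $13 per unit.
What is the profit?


Total Revenue = P * Q = 26 * 14 = $364
Total Cost = FC + VC*Q = 66 + 13*14 = $248
Profit = TR - TC = 364 - 248 = $116

$116


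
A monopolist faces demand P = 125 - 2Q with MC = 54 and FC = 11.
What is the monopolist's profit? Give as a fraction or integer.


MR = MC: 125 - 4Q = 54
Q* = 71/4
P* = 125 - 2*71/4 = 179/2
Profit = (P* - MC)*Q* - FC
= (179/2 - 54)*71/4 - 11
= 71/2*71/4 - 11
= 5041/8 - 11 = 4953/8

4953/8


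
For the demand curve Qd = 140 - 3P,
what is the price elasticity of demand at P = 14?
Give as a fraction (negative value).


dQ/dP = -3
At P = 14: Q = 140 - 3*14 = 98
E = (dQ/dP)(P/Q) = (-3)(14/98) = -3/7

-3/7


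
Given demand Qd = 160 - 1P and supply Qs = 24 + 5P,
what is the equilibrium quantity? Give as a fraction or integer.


First find equilibrium price:
160 - 1P = 24 + 5P
P* = 136/6 = 68/3
Then substitute into demand:
Q* = 160 - 1 * 68/3 = 412/3

412/3


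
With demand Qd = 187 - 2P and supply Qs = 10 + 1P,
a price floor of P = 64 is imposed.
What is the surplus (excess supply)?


At P = 64:
Qd = 187 - 2*64 = 59
Qs = 10 + 1*64 = 74
Surplus = Qs - Qd = 74 - 59 = 15

15


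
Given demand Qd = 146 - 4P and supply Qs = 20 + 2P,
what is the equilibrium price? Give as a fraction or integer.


At equilibrium, Qd = Qs.
146 - 4P = 20 + 2P
146 - 20 = 4P + 2P
126 = 6P
P* = 126/6 = 21

21


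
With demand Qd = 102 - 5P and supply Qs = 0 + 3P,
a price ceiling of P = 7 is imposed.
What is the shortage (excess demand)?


At P = 7:
Qd = 102 - 5*7 = 67
Qs = 0 + 3*7 = 21
Shortage = Qd - Qs = 67 - 21 = 46

46


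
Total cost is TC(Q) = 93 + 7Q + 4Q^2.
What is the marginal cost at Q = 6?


MC = dTC/dQ = 7 + 2*4*Q
At Q = 6:
MC = 7 + 8*6
MC = 7 + 48 = 55

55


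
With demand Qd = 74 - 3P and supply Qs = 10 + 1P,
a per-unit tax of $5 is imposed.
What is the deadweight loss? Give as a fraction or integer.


Pre-tax equilibrium quantity: Q* = 26
Post-tax equilibrium quantity: Q_tax = 89/4
Reduction in quantity: Q* - Q_tax = 15/4
DWL = (1/2) * tax * (Q* - Q_tax)
DWL = (1/2) * 5 * 15/4 = 75/8

75/8


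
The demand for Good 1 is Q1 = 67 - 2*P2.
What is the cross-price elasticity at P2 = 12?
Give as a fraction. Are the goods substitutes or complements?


dQ1/dP2 = -2
At P2 = 12: Q1 = 67 - 2*12 = 43
Exy = (dQ1/dP2)(P2/Q1) = -2 * 12 / 43 = -24/43
Since Exy < 0, the goods are complements.

-24/43 (complements)


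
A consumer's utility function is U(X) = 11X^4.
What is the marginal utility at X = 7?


MU = dU/dX = 11*4*X^(4-1)
MU = 44*X^3
At X = 7:
MU = 44 * 7^3
MU = 44 * 343 = 15092

15092


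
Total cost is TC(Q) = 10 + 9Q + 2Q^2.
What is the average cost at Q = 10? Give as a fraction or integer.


TC(10) = 10 + 9*10 + 2*10^2
TC(10) = 10 + 90 + 200 = 300
AC = TC/Q = 300/10 = 30

30


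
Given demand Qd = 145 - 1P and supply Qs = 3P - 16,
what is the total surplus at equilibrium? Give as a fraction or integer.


Find equilibrium: 145 - 1P = 3P - 16
145 + 16 = 4P
P* = 161/4 = 161/4
Q* = 3*161/4 - 16 = 419/4
Inverse demand: P = 145 - Q/1, so P_max = 145
Inverse supply: P = 16/3 + Q/3, so P_min = 16/3
CS = (1/2) * 419/4 * (145 - 161/4) = 175561/32
PS = (1/2) * 419/4 * (161/4 - 16/3) = 175561/96
TS = CS + PS = 175561/32 + 175561/96 = 175561/24

175561/24


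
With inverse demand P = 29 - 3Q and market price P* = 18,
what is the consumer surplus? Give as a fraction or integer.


Maximum willingness to pay (at Q=0): P_max = 29
Quantity demanded at P* = 18:
Q* = (29 - 18)/3 = 11/3
CS = (1/2) * Q* * (P_max - P*)
CS = (1/2) * 11/3 * (29 - 18)
CS = (1/2) * 11/3 * 11 = 121/6

121/6


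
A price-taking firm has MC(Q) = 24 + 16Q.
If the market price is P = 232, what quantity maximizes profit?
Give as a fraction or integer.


In perfect competition, profit is maximized where P = MC.
232 = 24 + 16Q
208 = 16Q
Q* = 208/16 = 13

13


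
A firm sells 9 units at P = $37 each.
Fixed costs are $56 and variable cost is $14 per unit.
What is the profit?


Total Revenue = P * Q = 37 * 9 = $333
Total Cost = FC + VC*Q = 56 + 14*9 = $182
Profit = TR - TC = 333 - 182 = $151

$151


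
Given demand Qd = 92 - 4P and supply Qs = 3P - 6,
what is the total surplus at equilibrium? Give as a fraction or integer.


Find equilibrium: 92 - 4P = 3P - 6
92 + 6 = 7P
P* = 98/7 = 14
Q* = 3*14 - 6 = 36
Inverse demand: P = 23 - Q/4, so P_max = 23
Inverse supply: P = 2 + Q/3, so P_min = 2
CS = (1/2) * 36 * (23 - 14) = 162
PS = (1/2) * 36 * (14 - 2) = 216
TS = CS + PS = 162 + 216 = 378

378


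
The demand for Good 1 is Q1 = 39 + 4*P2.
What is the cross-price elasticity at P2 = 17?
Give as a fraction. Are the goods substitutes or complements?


dQ1/dP2 = 4
At P2 = 17: Q1 = 39 + 4*17 = 107
Exy = (dQ1/dP2)(P2/Q1) = 4 * 17 / 107 = 68/107
Since Exy > 0, the goods are substitutes.

68/107 (substitutes)


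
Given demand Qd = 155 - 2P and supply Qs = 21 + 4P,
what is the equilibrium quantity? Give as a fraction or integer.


First find equilibrium price:
155 - 2P = 21 + 4P
P* = 134/6 = 67/3
Then substitute into demand:
Q* = 155 - 2 * 67/3 = 331/3

331/3


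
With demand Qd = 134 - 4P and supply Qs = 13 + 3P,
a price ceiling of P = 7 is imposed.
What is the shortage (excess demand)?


At P = 7:
Qd = 134 - 4*7 = 106
Qs = 13 + 3*7 = 34
Shortage = Qd - Qs = 106 - 34 = 72

72


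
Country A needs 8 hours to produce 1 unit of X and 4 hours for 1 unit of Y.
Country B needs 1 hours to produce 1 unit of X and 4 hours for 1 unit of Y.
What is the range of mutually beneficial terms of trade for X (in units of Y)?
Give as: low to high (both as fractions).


Opportunity cost of X for Country A = hours_X / hours_Y = 8/4 = 2 units of Y
Opportunity cost of X for Country B = hours_X / hours_Y = 1/4 = 1/4 units of Y
Terms of trade must be between the two opportunity costs.
Range: 1/4 to 2

1/4 to 2


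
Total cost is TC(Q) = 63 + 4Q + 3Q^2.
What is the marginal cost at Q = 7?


MC = dTC/dQ = 4 + 2*3*Q
At Q = 7:
MC = 4 + 6*7
MC = 4 + 42 = 46

46


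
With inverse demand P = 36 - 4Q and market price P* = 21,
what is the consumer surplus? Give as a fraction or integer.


Maximum willingness to pay (at Q=0): P_max = 36
Quantity demanded at P* = 21:
Q* = (36 - 21)/4 = 15/4
CS = (1/2) * Q* * (P_max - P*)
CS = (1/2) * 15/4 * (36 - 21)
CS = (1/2) * 15/4 * 15 = 225/8

225/8


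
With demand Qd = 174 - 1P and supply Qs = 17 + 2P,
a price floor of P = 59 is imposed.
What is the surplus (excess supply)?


At P = 59:
Qd = 174 - 1*59 = 115
Qs = 17 + 2*59 = 135
Surplus = Qs - Qd = 135 - 115 = 20

20


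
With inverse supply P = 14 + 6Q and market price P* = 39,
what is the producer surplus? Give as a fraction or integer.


Minimum supply price (at Q=0): P_min = 14
Quantity supplied at P* = 39:
Q* = (39 - 14)/6 = 25/6
PS = (1/2) * Q* * (P* - P_min)
PS = (1/2) * 25/6 * (39 - 14)
PS = (1/2) * 25/6 * 25 = 625/12

625/12


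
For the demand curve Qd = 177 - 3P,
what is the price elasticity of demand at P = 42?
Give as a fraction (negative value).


dQ/dP = -3
At P = 42: Q = 177 - 3*42 = 51
E = (dQ/dP)(P/Q) = (-3)(42/51) = -42/17

-42/17


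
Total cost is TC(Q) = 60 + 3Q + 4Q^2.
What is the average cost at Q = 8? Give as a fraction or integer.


TC(8) = 60 + 3*8 + 4*8^2
TC(8) = 60 + 24 + 256 = 340
AC = TC/Q = 340/8 = 85/2

85/2


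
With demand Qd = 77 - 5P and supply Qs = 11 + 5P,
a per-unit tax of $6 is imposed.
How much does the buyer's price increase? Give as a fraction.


With a per-unit tax, the buyer's price increase depends on relative slopes.
Supply slope: d = 5, Demand slope: b = 5
Buyer's price increase = d * tax / (b + d)
= 5 * 6 / (5 + 5)
= 30 / 10 = 3

3


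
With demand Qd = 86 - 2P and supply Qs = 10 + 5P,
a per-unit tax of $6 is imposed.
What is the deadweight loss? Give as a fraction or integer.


Pre-tax equilibrium quantity: Q* = 450/7
Post-tax equilibrium quantity: Q_tax = 390/7
Reduction in quantity: Q* - Q_tax = 60/7
DWL = (1/2) * tax * (Q* - Q_tax)
DWL = (1/2) * 6 * 60/7 = 180/7

180/7


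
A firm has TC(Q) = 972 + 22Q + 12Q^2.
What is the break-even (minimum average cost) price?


AC(Q) = 972/Q + 22 + 12Q
To minimize: dAC/dQ = -972/Q^2 + 12 = 0
Q^2 = 972/12 = 81
Q* = 9
Min AC = 972/9 + 22 + 12*9
Min AC = 108 + 22 + 108 = 238

238


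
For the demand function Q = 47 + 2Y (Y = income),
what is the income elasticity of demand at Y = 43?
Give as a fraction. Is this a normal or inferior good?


dQ/dY = 2
At Y = 43: Q = 47 + 2*43 = 133
Ey = (dQ/dY)(Y/Q) = 2 * 43 / 133 = 86/133
Since Ey > 0, this is a normal good.

86/133 (normal good)


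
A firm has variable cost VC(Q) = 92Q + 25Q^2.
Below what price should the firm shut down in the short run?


AVC(Q) = VC(Q)/Q = 92 + 25Q
AVC is increasing in Q, so minimum AVC is at Q -> 0+.
Min AVC = 92
The firm should shut down if P < 92.

92


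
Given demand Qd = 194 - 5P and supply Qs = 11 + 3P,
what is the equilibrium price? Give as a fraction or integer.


At equilibrium, Qd = Qs.
194 - 5P = 11 + 3P
194 - 11 = 5P + 3P
183 = 8P
P* = 183/8 = 183/8

183/8


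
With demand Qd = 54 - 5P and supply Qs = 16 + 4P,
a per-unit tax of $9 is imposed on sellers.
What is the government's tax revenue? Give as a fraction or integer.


With tax on sellers, new supply: Qs' = 16 + 4(P - 9)
= 4P - 20
New equilibrium quantity:
Q_new = 116/9
Tax revenue = tax * Q_new = 9 * 116/9 = 116

116


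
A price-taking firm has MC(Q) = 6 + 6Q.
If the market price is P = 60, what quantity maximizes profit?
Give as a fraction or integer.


In perfect competition, profit is maximized where P = MC.
60 = 6 + 6Q
54 = 6Q
Q* = 54/6 = 9

9


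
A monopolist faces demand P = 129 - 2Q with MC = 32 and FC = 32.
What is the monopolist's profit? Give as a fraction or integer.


MR = MC: 129 - 4Q = 32
Q* = 97/4
P* = 129 - 2*97/4 = 161/2
Profit = (P* - MC)*Q* - FC
= (161/2 - 32)*97/4 - 32
= 97/2*97/4 - 32
= 9409/8 - 32 = 9153/8

9153/8


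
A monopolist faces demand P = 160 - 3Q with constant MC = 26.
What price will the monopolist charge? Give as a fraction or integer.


MR = 160 - 6Q
Set MR = MC: 160 - 6Q = 26
Q* = 67/3
Substitute into demand:
P* = 160 - 3*67/3 = 93

93


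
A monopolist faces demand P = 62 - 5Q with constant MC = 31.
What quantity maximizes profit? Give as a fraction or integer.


TR = P*Q = (62 - 5Q)Q = 62Q - 5Q^2
MR = dTR/dQ = 62 - 10Q
Set MR = MC:
62 - 10Q = 31
31 = 10Q
Q* = 31/10 = 31/10

31/10


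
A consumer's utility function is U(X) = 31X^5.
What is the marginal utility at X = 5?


MU = dU/dX = 31*5*X^(5-1)
MU = 155*X^4
At X = 5:
MU = 155 * 5^4
MU = 155 * 625 = 96875

96875


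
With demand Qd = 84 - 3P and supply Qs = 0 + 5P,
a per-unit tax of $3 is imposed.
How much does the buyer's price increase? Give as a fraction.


With a per-unit tax, the buyer's price increase depends on relative slopes.
Supply slope: d = 5, Demand slope: b = 3
Buyer's price increase = d * tax / (b + d)
= 5 * 3 / (3 + 5)
= 15 / 8 = 15/8

15/8


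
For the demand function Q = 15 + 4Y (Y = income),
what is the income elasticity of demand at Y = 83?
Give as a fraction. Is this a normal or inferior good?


dQ/dY = 4
At Y = 83: Q = 15 + 4*83 = 347
Ey = (dQ/dY)(Y/Q) = 4 * 83 / 347 = 332/347
Since Ey > 0, this is a normal good.

332/347 (normal good)


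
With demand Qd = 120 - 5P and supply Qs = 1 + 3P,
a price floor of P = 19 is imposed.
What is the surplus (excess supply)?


At P = 19:
Qd = 120 - 5*19 = 25
Qs = 1 + 3*19 = 58
Surplus = Qs - Qd = 58 - 25 = 33

33


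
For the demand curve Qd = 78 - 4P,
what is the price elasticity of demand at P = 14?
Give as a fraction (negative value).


dQ/dP = -4
At P = 14: Q = 78 - 4*14 = 22
E = (dQ/dP)(P/Q) = (-4)(14/22) = -28/11

-28/11


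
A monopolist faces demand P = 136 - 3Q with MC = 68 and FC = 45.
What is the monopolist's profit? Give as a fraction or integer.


MR = MC: 136 - 6Q = 68
Q* = 34/3
P* = 136 - 3*34/3 = 102
Profit = (P* - MC)*Q* - FC
= (102 - 68)*34/3 - 45
= 34*34/3 - 45
= 1156/3 - 45 = 1021/3

1021/3


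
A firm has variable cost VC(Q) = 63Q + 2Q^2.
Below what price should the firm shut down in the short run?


AVC(Q) = VC(Q)/Q = 63 + 2Q
AVC is increasing in Q, so minimum AVC is at Q -> 0+.
Min AVC = 63
The firm should shut down if P < 63.

63


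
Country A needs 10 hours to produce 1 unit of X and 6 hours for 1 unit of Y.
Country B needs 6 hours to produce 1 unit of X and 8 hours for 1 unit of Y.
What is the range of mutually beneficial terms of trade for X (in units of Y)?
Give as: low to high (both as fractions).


Opportunity cost of X for Country A = hours_X / hours_Y = 10/6 = 5/3 units of Y
Opportunity cost of X for Country B = hours_X / hours_Y = 6/8 = 3/4 units of Y
Terms of trade must be between the two opportunity costs.
Range: 3/4 to 5/3

3/4 to 5/3


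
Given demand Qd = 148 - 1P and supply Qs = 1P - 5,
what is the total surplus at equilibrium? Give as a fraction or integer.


Find equilibrium: 148 - 1P = 1P - 5
148 + 5 = 2P
P* = 153/2 = 153/2
Q* = 1*153/2 - 5 = 143/2
Inverse demand: P = 148 - Q/1, so P_max = 148
Inverse supply: P = 5 + Q/1, so P_min = 5
CS = (1/2) * 143/2 * (148 - 153/2) = 20449/8
PS = (1/2) * 143/2 * (153/2 - 5) = 20449/8
TS = CS + PS = 20449/8 + 20449/8 = 20449/4

20449/4


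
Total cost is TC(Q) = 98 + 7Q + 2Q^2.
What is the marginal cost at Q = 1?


MC = dTC/dQ = 7 + 2*2*Q
At Q = 1:
MC = 7 + 4*1
MC = 7 + 4 = 11

11


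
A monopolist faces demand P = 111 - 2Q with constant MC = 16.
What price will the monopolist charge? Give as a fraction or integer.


MR = 111 - 4Q
Set MR = MC: 111 - 4Q = 16
Q* = 95/4
Substitute into demand:
P* = 111 - 2*95/4 = 127/2

127/2


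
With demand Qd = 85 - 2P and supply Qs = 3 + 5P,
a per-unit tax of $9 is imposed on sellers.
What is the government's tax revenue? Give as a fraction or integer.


With tax on sellers, new supply: Qs' = 3 + 5(P - 9)
= 5P - 42
New equilibrium quantity:
Q_new = 341/7
Tax revenue = tax * Q_new = 9 * 341/7 = 3069/7

3069/7


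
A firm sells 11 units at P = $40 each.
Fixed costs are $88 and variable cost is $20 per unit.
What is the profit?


Total Revenue = P * Q = 40 * 11 = $440
Total Cost = FC + VC*Q = 88 + 20*11 = $308
Profit = TR - TC = 440 - 308 = $132

$132


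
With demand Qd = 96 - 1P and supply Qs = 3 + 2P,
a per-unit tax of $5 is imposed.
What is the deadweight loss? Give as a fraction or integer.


Pre-tax equilibrium quantity: Q* = 65
Post-tax equilibrium quantity: Q_tax = 185/3
Reduction in quantity: Q* - Q_tax = 10/3
DWL = (1/2) * tax * (Q* - Q_tax)
DWL = (1/2) * 5 * 10/3 = 25/3

25/3


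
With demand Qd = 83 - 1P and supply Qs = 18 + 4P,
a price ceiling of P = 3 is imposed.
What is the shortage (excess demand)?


At P = 3:
Qd = 83 - 1*3 = 80
Qs = 18 + 4*3 = 30
Shortage = Qd - Qs = 80 - 30 = 50

50


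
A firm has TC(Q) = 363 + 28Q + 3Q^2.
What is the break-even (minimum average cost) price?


AC(Q) = 363/Q + 28 + 3Q
To minimize: dAC/dQ = -363/Q^2 + 3 = 0
Q^2 = 363/3 = 121
Q* = 11
Min AC = 363/11 + 28 + 3*11
Min AC = 33 + 28 + 33 = 94

94


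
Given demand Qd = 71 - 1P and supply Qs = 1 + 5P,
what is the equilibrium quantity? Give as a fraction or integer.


First find equilibrium price:
71 - 1P = 1 + 5P
P* = 70/6 = 35/3
Then substitute into demand:
Q* = 71 - 1 * 35/3 = 178/3

178/3


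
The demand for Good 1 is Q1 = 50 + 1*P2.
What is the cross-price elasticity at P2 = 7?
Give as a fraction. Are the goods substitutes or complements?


dQ1/dP2 = 1
At P2 = 7: Q1 = 50 + 1*7 = 57
Exy = (dQ1/dP2)(P2/Q1) = 1 * 7 / 57 = 7/57
Since Exy > 0, the goods are substitutes.

7/57 (substitutes)


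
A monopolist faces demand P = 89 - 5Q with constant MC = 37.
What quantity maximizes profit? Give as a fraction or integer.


TR = P*Q = (89 - 5Q)Q = 89Q - 5Q^2
MR = dTR/dQ = 89 - 10Q
Set MR = MC:
89 - 10Q = 37
52 = 10Q
Q* = 52/10 = 26/5

26/5


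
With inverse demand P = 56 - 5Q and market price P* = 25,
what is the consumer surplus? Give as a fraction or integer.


Maximum willingness to pay (at Q=0): P_max = 56
Quantity demanded at P* = 25:
Q* = (56 - 25)/5 = 31/5
CS = (1/2) * Q* * (P_max - P*)
CS = (1/2) * 31/5 * (56 - 25)
CS = (1/2) * 31/5 * 31 = 961/10

961/10


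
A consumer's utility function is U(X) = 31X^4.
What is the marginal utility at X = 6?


MU = dU/dX = 31*4*X^(4-1)
MU = 124*X^3
At X = 6:
MU = 124 * 6^3
MU = 124 * 216 = 26784

26784


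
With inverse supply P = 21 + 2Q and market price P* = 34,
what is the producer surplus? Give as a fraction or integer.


Minimum supply price (at Q=0): P_min = 21
Quantity supplied at P* = 34:
Q* = (34 - 21)/2 = 13/2
PS = (1/2) * Q* * (P* - P_min)
PS = (1/2) * 13/2 * (34 - 21)
PS = (1/2) * 13/2 * 13 = 169/4

169/4


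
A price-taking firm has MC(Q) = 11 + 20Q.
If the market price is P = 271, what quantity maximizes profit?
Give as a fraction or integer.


In perfect competition, profit is maximized where P = MC.
271 = 11 + 20Q
260 = 20Q
Q* = 260/20 = 13

13


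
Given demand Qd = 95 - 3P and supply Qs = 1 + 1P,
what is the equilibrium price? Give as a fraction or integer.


At equilibrium, Qd = Qs.
95 - 3P = 1 + 1P
95 - 1 = 3P + 1P
94 = 4P
P* = 94/4 = 47/2

47/2


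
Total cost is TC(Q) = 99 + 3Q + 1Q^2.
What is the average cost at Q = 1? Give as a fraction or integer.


TC(1) = 99 + 3*1 + 1*1^2
TC(1) = 99 + 3 + 1 = 103
AC = TC/Q = 103/1 = 103

103


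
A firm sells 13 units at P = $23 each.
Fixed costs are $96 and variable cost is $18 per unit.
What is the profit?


Total Revenue = P * Q = 23 * 13 = $299
Total Cost = FC + VC*Q = 96 + 18*13 = $330
Profit = TR - TC = 299 - 330 = $-31

$-31


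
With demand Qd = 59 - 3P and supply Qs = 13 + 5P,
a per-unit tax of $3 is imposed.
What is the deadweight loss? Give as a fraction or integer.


Pre-tax equilibrium quantity: Q* = 167/4
Post-tax equilibrium quantity: Q_tax = 289/8
Reduction in quantity: Q* - Q_tax = 45/8
DWL = (1/2) * tax * (Q* - Q_tax)
DWL = (1/2) * 3 * 45/8 = 135/16

135/16


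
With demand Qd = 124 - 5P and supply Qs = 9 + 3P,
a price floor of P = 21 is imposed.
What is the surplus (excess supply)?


At P = 21:
Qd = 124 - 5*21 = 19
Qs = 9 + 3*21 = 72
Surplus = Qs - Qd = 72 - 19 = 53

53


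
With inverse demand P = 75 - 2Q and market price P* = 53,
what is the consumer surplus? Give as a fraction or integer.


Maximum willingness to pay (at Q=0): P_max = 75
Quantity demanded at P* = 53:
Q* = (75 - 53)/2 = 11
CS = (1/2) * Q* * (P_max - P*)
CS = (1/2) * 11 * (75 - 53)
CS = (1/2) * 11 * 22 = 121

121


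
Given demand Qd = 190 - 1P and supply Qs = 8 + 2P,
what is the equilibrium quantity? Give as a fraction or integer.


First find equilibrium price:
190 - 1P = 8 + 2P
P* = 182/3 = 182/3
Then substitute into demand:
Q* = 190 - 1 * 182/3 = 388/3

388/3


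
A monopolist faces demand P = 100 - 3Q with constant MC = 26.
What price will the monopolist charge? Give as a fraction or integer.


MR = 100 - 6Q
Set MR = MC: 100 - 6Q = 26
Q* = 37/3
Substitute into demand:
P* = 100 - 3*37/3 = 63

63


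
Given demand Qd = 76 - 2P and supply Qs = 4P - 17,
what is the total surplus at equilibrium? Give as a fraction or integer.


Find equilibrium: 76 - 2P = 4P - 17
76 + 17 = 6P
P* = 93/6 = 31/2
Q* = 4*31/2 - 17 = 45
Inverse demand: P = 38 - Q/2, so P_max = 38
Inverse supply: P = 17/4 + Q/4, so P_min = 17/4
CS = (1/2) * 45 * (38 - 31/2) = 2025/4
PS = (1/2) * 45 * (31/2 - 17/4) = 2025/8
TS = CS + PS = 2025/4 + 2025/8 = 6075/8

6075/8


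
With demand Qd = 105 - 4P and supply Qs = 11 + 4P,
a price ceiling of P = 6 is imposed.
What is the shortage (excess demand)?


At P = 6:
Qd = 105 - 4*6 = 81
Qs = 11 + 4*6 = 35
Shortage = Qd - Qs = 81 - 35 = 46

46


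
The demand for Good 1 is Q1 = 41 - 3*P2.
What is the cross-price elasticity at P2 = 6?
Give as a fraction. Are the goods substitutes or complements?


dQ1/dP2 = -3
At P2 = 6: Q1 = 41 - 3*6 = 23
Exy = (dQ1/dP2)(P2/Q1) = -3 * 6 / 23 = -18/23
Since Exy < 0, the goods are complements.

-18/23 (complements)


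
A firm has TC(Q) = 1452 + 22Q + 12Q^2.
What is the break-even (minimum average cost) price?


AC(Q) = 1452/Q + 22 + 12Q
To minimize: dAC/dQ = -1452/Q^2 + 12 = 0
Q^2 = 1452/12 = 121
Q* = 11
Min AC = 1452/11 + 22 + 12*11
Min AC = 132 + 22 + 132 = 286

286


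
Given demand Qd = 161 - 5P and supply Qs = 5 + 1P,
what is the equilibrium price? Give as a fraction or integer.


At equilibrium, Qd = Qs.
161 - 5P = 5 + 1P
161 - 5 = 5P + 1P
156 = 6P
P* = 156/6 = 26

26


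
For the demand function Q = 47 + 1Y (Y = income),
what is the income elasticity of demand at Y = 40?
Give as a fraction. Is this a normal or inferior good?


dQ/dY = 1
At Y = 40: Q = 47 + 1*40 = 87
Ey = (dQ/dY)(Y/Q) = 1 * 40 / 87 = 40/87
Since Ey > 0, this is a normal good.

40/87 (normal good)


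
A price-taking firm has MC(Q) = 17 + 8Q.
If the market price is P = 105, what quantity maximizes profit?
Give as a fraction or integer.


In perfect competition, profit is maximized where P = MC.
105 = 17 + 8Q
88 = 8Q
Q* = 88/8 = 11

11


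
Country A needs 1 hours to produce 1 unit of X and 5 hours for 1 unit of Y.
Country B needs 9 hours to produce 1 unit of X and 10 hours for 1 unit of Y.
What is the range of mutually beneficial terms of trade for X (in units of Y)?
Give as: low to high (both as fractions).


Opportunity cost of X for Country A = hours_X / hours_Y = 1/5 = 1/5 units of Y
Opportunity cost of X for Country B = hours_X / hours_Y = 9/10 = 9/10 units of Y
Terms of trade must be between the two opportunity costs.
Range: 1/5 to 9/10

1/5 to 9/10


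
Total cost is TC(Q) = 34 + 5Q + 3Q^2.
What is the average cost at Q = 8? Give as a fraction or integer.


TC(8) = 34 + 5*8 + 3*8^2
TC(8) = 34 + 40 + 192 = 266
AC = TC/Q = 266/8 = 133/4

133/4


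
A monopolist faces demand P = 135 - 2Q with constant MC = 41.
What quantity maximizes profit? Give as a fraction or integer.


TR = P*Q = (135 - 2Q)Q = 135Q - 2Q^2
MR = dTR/dQ = 135 - 4Q
Set MR = MC:
135 - 4Q = 41
94 = 4Q
Q* = 94/4 = 47/2

47/2


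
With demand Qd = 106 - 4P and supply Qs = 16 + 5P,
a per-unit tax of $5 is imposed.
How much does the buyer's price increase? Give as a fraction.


With a per-unit tax, the buyer's price increase depends on relative slopes.
Supply slope: d = 5, Demand slope: b = 4
Buyer's price increase = d * tax / (b + d)
= 5 * 5 / (4 + 5)
= 25 / 9 = 25/9

25/9


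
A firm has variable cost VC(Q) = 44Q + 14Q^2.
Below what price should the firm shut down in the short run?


AVC(Q) = VC(Q)/Q = 44 + 14Q
AVC is increasing in Q, so minimum AVC is at Q -> 0+.
Min AVC = 44
The firm should shut down if P < 44.

44


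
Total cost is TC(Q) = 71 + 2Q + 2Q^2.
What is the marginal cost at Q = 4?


MC = dTC/dQ = 2 + 2*2*Q
At Q = 4:
MC = 2 + 4*4
MC = 2 + 16 = 18

18


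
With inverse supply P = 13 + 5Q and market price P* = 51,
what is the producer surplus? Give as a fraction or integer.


Minimum supply price (at Q=0): P_min = 13
Quantity supplied at P* = 51:
Q* = (51 - 13)/5 = 38/5
PS = (1/2) * Q* * (P* - P_min)
PS = (1/2) * 38/5 * (51 - 13)
PS = (1/2) * 38/5 * 38 = 722/5

722/5


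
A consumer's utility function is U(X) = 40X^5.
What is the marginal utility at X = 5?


MU = dU/dX = 40*5*X^(5-1)
MU = 200*X^4
At X = 5:
MU = 200 * 5^4
MU = 200 * 625 = 125000

125000


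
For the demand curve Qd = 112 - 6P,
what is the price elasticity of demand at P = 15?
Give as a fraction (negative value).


dQ/dP = -6
At P = 15: Q = 112 - 6*15 = 22
E = (dQ/dP)(P/Q) = (-6)(15/22) = -45/11

-45/11


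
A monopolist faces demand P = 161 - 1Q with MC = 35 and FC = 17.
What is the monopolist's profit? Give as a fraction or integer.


MR = MC: 161 - 2Q = 35
Q* = 63
P* = 161 - 1*63 = 98
Profit = (P* - MC)*Q* - FC
= (98 - 35)*63 - 17
= 63*63 - 17
= 3969 - 17 = 3952

3952


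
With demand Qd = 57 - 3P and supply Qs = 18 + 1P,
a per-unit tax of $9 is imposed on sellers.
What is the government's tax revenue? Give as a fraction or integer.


With tax on sellers, new supply: Qs' = 18 + 1(P - 9)
= 9 + 1P
New equilibrium quantity:
Q_new = 21
Tax revenue = tax * Q_new = 9 * 21 = 189

189


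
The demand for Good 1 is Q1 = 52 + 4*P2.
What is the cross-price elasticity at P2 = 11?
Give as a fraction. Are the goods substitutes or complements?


dQ1/dP2 = 4
At P2 = 11: Q1 = 52 + 4*11 = 96
Exy = (dQ1/dP2)(P2/Q1) = 4 * 11 / 96 = 11/24
Since Exy > 0, the goods are substitutes.

11/24 (substitutes)


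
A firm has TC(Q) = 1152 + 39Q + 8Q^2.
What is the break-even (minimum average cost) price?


AC(Q) = 1152/Q + 39 + 8Q
To minimize: dAC/dQ = -1152/Q^2 + 8 = 0
Q^2 = 1152/8 = 144
Q* = 12
Min AC = 1152/12 + 39 + 8*12
Min AC = 96 + 39 + 96 = 231

231


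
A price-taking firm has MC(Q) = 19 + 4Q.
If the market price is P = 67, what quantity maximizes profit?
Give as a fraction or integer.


In perfect competition, profit is maximized where P = MC.
67 = 19 + 4Q
48 = 4Q
Q* = 48/4 = 12

12


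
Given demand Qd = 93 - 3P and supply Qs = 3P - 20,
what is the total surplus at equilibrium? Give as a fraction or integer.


Find equilibrium: 93 - 3P = 3P - 20
93 + 20 = 6P
P* = 113/6 = 113/6
Q* = 3*113/6 - 20 = 73/2
Inverse demand: P = 31 - Q/3, so P_max = 31
Inverse supply: P = 20/3 + Q/3, so P_min = 20/3
CS = (1/2) * 73/2 * (31 - 113/6) = 5329/24
PS = (1/2) * 73/2 * (113/6 - 20/3) = 5329/24
TS = CS + PS = 5329/24 + 5329/24 = 5329/12

5329/12


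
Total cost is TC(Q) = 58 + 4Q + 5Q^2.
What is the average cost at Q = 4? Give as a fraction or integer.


TC(4) = 58 + 4*4 + 5*4^2
TC(4) = 58 + 16 + 80 = 154
AC = TC/Q = 154/4 = 77/2

77/2


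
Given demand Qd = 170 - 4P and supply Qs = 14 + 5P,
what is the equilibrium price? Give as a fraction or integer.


At equilibrium, Qd = Qs.
170 - 4P = 14 + 5P
170 - 14 = 4P + 5P
156 = 9P
P* = 156/9 = 52/3

52/3


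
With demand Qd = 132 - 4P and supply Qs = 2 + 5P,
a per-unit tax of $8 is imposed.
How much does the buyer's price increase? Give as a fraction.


With a per-unit tax, the buyer's price increase depends on relative slopes.
Supply slope: d = 5, Demand slope: b = 4
Buyer's price increase = d * tax / (b + d)
= 5 * 8 / (4 + 5)
= 40 / 9 = 40/9

40/9


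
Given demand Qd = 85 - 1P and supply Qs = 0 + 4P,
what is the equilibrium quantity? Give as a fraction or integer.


First find equilibrium price:
85 - 1P = 0 + 4P
P* = 85/5 = 17
Then substitute into demand:
Q* = 85 - 1 * 17 = 68

68
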